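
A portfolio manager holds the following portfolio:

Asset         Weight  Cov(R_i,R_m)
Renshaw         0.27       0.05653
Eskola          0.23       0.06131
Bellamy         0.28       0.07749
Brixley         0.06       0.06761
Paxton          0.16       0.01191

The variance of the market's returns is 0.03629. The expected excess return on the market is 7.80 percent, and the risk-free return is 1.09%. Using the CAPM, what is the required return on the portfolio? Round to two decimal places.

β_Renshaw = 0.05653 / 0.03629 = 1.5577
β_Eskola = 0.06131 / 0.03629 = 1.6894
β_Bellamy = 0.07749 / 0.03629 = 2.1353
β_Brixley = 0.06761 / 0.03629 = 1.8630
β_Paxton = 0.01191 / 0.03629 = 0.3282
β_P = Σ w_i β_i = 0.27×1.5577 + 0.23×1.6894 + 0.28×2.1353 + 0.06×1.8630 + 0.16×0.3282 = 1.5713
E(R_P) = R_f + β_P × MRP = 1.09% + 1.5713 × 7.80% = 13.35%

13.35%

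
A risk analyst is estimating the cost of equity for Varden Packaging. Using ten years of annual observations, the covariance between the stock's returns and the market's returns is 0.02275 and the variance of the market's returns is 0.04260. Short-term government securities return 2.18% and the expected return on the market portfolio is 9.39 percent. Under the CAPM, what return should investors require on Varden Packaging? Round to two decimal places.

6.03%

β = Cov(R_i, R_m) / Var(R_m) = 0.02275 / 0.04260 = 0.5340
MRP = 9.39% − 2.18% = 7.21%
E(R) = R_f + β × MRP = 2.18% + 0.5340 × 7.21% = 6.03%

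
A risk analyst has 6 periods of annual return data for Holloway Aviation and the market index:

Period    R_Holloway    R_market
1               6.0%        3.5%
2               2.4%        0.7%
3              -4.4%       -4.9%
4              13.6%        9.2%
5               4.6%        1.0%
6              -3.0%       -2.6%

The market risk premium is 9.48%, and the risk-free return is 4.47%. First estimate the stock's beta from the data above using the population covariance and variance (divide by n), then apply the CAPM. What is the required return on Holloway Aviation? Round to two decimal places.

16.96%

Mean R_i = (6.0 + 2.4 − 4.4 + 13.6 + 4.6 − 3.0) / 6 = 3.2000%
Mean R_m = (3.5 + 0.7 − 4.9 + 9.2 + 1.0 − 2.6) / 6 = 1.1500%
Σ(R_i − R̄_i)(R_m − R̄_m) = 159.6800  ⇒  Cov = 159.6800 / 6 = 26.6133
Σ(R_m − R̄_m)² = 121.2150  ⇒  Var(R_m) = 121.2150 / 6 = 20.2025
β = Cov / Var(R_m) = 26.6133 / 20.2025 = 1.3173
E(R) = R_f + β × MRP = 4.47% + 1.3173 × 9.48% = 16.96%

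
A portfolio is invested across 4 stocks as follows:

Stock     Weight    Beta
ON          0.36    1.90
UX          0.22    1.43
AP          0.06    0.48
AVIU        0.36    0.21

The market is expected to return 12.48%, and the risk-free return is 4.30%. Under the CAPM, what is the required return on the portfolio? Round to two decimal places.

β_P = Σ w_i β_i = 0.36×1.90 + 0.22×1.43 + 0.06×0.48 + 0.36×0.21 = 1.1030
MRP = 12.48% − 4.30% = 8.18%
E(R_P) = R_f + β_P × MRP = 4.30% + 1.1030 × 8.18% = 13.32%

13.32%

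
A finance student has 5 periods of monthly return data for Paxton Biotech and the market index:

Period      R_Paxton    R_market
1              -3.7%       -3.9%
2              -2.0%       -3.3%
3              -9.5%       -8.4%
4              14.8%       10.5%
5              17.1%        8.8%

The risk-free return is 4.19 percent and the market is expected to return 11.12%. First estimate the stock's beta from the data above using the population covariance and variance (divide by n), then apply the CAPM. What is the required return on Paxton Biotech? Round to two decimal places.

Mean R_i = (-3.7 − 2.0 − 9.5 + 14.8 + 17.1) / 5 = 3.3400%
Mean R_m = (-3.9 − 3.3 − 8.4 + 10.5 + 8.8) / 5 = 0.7400%
Σ(R_i − R̄_i)(R_m − R̄_m) = 394.3520  ⇒  Cov = 394.3520 / 5 = 78.8704
Σ(R_m − R̄_m)² = 281.6120  ⇒  Var(R_m) = 281.6120 / 5 = 56.3224
β = Cov / Var(R_m) = 78.8704 / 56.3224 = 1.4003
MRP = 11.12% − 4.19% = 6.93%
E(R) = R_f + β × MRP = 4.19% + 1.4003 × 6.93% = 13.89%

13.89%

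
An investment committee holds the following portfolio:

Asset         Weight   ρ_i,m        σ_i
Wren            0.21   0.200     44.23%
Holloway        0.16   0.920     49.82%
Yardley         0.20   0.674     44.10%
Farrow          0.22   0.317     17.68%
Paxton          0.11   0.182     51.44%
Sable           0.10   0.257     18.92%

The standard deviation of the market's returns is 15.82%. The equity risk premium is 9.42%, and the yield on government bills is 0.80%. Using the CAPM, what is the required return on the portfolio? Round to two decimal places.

11.45%

β_Wren = 0.200 × 44.23% / 15.82% = 0.5592
β_Holloway = 0.920 × 49.82% / 15.82% = 2.8972
β_Yardley = 0.674 × 44.10% / 15.82% = 1.8788
β_Farrow = 0.317 × 17.68% / 15.82% = 0.3543
β_Paxton = 0.182 × 51.44% / 15.82% = 0.5918
β_Sable = 0.257 × 18.92% / 15.82% = 0.3074
β_P = Σ w_i β_i = 0.21×0.5592 + 0.16×2.8972 + 0.20×1.8788 + 0.22×0.3543 + 0.11×0.5918 + 0.10×0.3074 = 1.1305
E(R_P) = R_f + β_P × MRP = 0.80% + 1.1305 × 9.42% = 11.45%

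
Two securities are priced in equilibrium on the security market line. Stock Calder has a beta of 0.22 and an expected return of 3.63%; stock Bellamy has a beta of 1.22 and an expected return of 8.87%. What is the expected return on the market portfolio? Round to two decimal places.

Both satisfy E(R) = R_f + β·MRP, so the slope of the SML is
MRP = (8.87% − 3.63%) / (1.22 − 0.22) = 5.24% / 1.00 = 5.2400%
R_f = E(R_Calder) − β_Calder·MRP = 3.63% − 0.22 × 5.2400% = 2.4772%
E(R_m) = R_f + MRP = 2.4772% + 5.2400% = 7.72%

7.72%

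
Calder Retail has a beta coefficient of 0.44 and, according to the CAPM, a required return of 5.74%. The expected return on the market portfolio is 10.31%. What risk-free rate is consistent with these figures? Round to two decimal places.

E(R) = R_f + β(E(R_m) − R_f) = R_f(1 − β) + β·E(R_m)
5.74% = R_f × (1 − 0.44) + 0.44 × 10.31%
5.74% = R_f × 0.56 + 4.5364%
R_f = (5.74% − 4.5364%) / 0.56 = 2.15%

2.15%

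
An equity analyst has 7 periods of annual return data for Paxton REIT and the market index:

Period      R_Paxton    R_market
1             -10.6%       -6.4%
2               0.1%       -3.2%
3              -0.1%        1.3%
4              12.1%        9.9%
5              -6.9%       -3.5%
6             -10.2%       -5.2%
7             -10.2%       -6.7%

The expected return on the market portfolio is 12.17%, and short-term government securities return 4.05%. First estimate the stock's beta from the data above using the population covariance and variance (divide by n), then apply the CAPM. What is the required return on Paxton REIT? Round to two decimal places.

Mean R_i = (-10.6 + 0.1 − 0.1 + 12.1 − 6.9 − 10.2 − 10.2) / 7 = -3.6857%
Mean R_m = (-6.4 − 3.2 + 1.3 + 9.9 − 3.5 − 5.2 − 6.7) / 7 = -1.9714%
Σ(R_i − R̄_i)(R_m − R̄_m) = 281.8471  ⇒  Cov = 281.8471 / 7 = 40.2639
Σ(R_m − R̄_m)² = 207.8743  ⇒  Var(R_m) = 207.8743 / 7 = 29.6963
β = Cov / Var(R_m) = 40.2639 / 29.6963 = 1.3559
MRP = 12.17% − 4.05% = 8.12%
E(R) = R_f + β × MRP = 4.05% + 1.3559 × 8.12% = 15.06%

15.06%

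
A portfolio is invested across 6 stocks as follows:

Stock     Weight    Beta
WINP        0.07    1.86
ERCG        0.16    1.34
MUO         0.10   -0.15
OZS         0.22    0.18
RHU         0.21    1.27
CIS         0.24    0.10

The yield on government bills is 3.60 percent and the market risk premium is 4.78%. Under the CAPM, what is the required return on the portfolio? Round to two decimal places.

β_P = Σ w_i β_i = 0.07×1.86 + 0.16×1.34 + 0.10×-0.15 + 0.22×0.18 + 0.21×1.27 + 0.24×0.10 = 0.6599
E(R_P) = R_f + β_P × MRP = 3.60% + 0.6599 × 4.78% = 6.75%

6.75%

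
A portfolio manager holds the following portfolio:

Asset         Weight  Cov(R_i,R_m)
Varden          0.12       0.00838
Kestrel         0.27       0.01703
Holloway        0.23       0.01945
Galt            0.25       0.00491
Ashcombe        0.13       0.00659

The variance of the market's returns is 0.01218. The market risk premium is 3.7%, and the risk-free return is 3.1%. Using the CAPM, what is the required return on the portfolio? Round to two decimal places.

6.79%

β_Varden = 0.00838 / 0.01218 = 0.6880
β_Kestrel = 0.01703 / 0.01218 = 1.3982
β_Holloway = 0.01945 / 0.01218 = 1.5969
β_Galt = 0.00491 / 0.01218 = 0.4031
β_Ashcombe = 0.00659 / 0.01218 = 0.5411
β_P = Σ w_i β_i = 0.12×0.6880 + 0.27×1.3982 + 0.23×1.5969 + 0.25×0.4031 + 0.13×0.5411 = 0.9985
E(R_P) = R_f + β_P × MRP = 3.1% + 0.9985 × 3.7% = 6.79%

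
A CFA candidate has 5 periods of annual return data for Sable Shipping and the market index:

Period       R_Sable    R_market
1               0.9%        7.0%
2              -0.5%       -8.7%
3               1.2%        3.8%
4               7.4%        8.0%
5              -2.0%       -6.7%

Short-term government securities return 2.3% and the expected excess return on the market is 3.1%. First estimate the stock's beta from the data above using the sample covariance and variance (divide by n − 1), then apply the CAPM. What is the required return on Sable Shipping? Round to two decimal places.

3.35%

Mean R_i = (0.9 − 0.5 + 1.2 + 7.4 − 2.0) / 5 = 1.4000%
Mean R_m = (7.0 − 8.7 + 3.8 + 8.0 − 6.7) / 5 = 0.6800%
Σ(R_i − R̄_i)(R_m − R̄_m) = 83.0500  ⇒  Cov = 83.0500 / 4 = 20.7625
Σ(R_m − R̄_m)² = 245.7080  ⇒  Var(R_m) = 245.7080 / 4 = 61.4270
β = Cov / Var(R_m) = 20.7625 / 61.4270 = 0.3380
E(R) = R_f + β × MRP = 2.3% + 0.3380 × 3.1% = 3.35%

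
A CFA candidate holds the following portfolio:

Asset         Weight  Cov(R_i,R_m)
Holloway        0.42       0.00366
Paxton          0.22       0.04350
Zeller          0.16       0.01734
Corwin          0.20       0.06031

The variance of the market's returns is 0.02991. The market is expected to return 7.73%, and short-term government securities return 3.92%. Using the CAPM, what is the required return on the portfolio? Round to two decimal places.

β_Holloway = 0.00366 / 0.02991 = 0.1224
β_Paxton = 0.04350 / 0.02991 = 1.4544
β_Zeller = 0.01734 / 0.02991 = 0.5797
β_Corwin = 0.06031 / 0.02991 = 2.0164
β_P = Σ w_i β_i = 0.42×0.1224 + 0.22×1.4544 + 0.16×0.5797 + 0.20×2.0164 = 0.8674
MRP = 7.73% − 3.92% = 3.81%
E(R_P) = R_f + β_P × MRP = 3.92% + 0.8674 × 3.81% = 7.22%

7.22%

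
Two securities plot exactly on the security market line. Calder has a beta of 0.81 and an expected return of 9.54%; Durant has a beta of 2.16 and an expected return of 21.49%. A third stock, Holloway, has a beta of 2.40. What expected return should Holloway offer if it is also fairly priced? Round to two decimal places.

MRP (SML slope) = (21.49% − 9.54%) / (2.16 − 0.81) = 11.95% / 1.35 = 8.8519%
R_f (intercept) = 9.54% − 0.81 × 8.8519% = 2.3700%
E(R_Holloway) = R_f + β × MRP = 2.3700% + 2.40 × 8.8519% = 23.61%

23.61%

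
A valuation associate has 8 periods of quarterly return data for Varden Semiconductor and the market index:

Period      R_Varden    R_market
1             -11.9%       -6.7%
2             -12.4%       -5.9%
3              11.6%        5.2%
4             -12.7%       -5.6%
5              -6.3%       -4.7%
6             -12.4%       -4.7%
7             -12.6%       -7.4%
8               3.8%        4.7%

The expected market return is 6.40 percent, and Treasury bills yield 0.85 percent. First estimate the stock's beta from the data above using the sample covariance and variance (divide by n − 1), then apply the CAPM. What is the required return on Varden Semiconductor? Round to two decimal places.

Mean R_i = (-11.9 − 12.4 + 11.6 − 12.7 − 6.3 − 12.4 − 12.6 + 3.8) / 8 = -6.6125%
Mean R_m = (-6.7 − 5.9 + 5.2 − 5.6 − 4.7 − 4.7 − 7.4 + 4.7) / 8 = -3.1375%
Σ(R_i − R̄_i)(R_m − R̄_m) = 317.3463  ⇒  Cov = 317.3463 / 7 = 45.3352
Σ(R_m − R̄_m)² = 180.3788  ⇒  Var(R_m) = 180.3788 / 7 = 25.7684
β = Cov / Var(R_m) = 45.3352 / 25.7684 = 1.7593
MRP = 6.40% − 0.85% = 5.55%
E(R) = R_f + β × MRP = 0.85% + 1.7593 × 5.55% = 10.61%

10.61%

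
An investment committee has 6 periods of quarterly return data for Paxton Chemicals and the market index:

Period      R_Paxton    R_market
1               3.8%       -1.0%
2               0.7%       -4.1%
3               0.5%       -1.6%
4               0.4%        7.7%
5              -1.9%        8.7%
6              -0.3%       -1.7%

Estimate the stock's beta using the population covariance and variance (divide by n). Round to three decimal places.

Mean R_i = (3.8 + 0.7 + 0.5 + 0.4 − 1.9 − 0.3) / 6 = 0.5333%
Mean R_m = (-1.0 − 4.1 − 1.6 + 7.7 + 8.7 − 1.7) / 6 = 1.3333%
Σ(R_i − R̄_i)(R_m − R̄_m) = -24.6767  ⇒  Cov = -24.6767 / 6 = -4.1128
Σ(R_m − R̄_m)² = 147.5733  ⇒  Var(R_m) = 147.5733 / 6 = 24.5956
β = Cov / Var(R_m) = -4.1128 / 24.5956 = -0.1672

-0.167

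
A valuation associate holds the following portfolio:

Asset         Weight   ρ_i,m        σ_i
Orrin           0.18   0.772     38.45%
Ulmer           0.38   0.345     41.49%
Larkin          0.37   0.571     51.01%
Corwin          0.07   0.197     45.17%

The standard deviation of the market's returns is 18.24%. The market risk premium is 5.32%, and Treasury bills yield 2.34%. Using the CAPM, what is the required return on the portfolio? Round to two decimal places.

8.81%

β_Orrin = 0.772 × 38.45% / 18.24% = 1.6274
β_Ulmer = 0.345 × 41.49% / 18.24% = 0.7848
β_Larkin = 0.571 × 51.01% / 18.24% = 1.5969
β_Corwin = 0.197 × 45.17% / 18.24% = 0.4879
β_P = Σ w_i β_i = 0.18×1.6274 + 0.38×0.7848 + 0.37×1.5969 + 0.07×0.4879 = 1.2162
E(R_P) = R_f + β_P × MRP = 2.34% + 1.2162 × 5.32% = 8.81%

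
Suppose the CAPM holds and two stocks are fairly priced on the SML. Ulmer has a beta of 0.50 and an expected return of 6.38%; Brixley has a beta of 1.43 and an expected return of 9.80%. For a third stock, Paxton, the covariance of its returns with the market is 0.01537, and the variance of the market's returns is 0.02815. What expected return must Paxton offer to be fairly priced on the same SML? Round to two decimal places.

6.55%

MRP = (9.80% − 6.38%) / (1.43 − 0.50) = 3.6774%
R_f = 6.38% − 0.50 × 3.6774% = 4.5413%
β_Paxton = Cov / Var(R_m) = 0.01537 / 0.02815 = 0.5460
E(R_Paxton) = R_f + β × MRP = 4.5413% + 0.5460 × 3.6774% = 6.55%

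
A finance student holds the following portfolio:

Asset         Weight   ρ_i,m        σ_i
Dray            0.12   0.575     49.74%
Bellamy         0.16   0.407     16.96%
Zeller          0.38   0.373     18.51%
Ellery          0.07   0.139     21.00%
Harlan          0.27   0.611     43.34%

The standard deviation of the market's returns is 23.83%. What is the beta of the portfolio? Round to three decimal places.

β_Dray = 0.575 × 49.74% / 23.83% = 1.2002
β_Bellamy = 0.407 × 16.96% / 23.83% = 0.2897
β_Zeller = 0.373 × 18.51% / 23.83% = 0.2897
β_Ellery = 0.139 × 21.00% / 23.83% = 0.1225
β_Harlan = 0.611 × 43.34% / 23.83% = 1.1112
β_P = Σ w_i β_i = 0.12×1.2002 + 0.16×0.2897 + 0.38×0.2897 + 0.07×0.1225 + 0.27×1.1112 = 0.6091

0.609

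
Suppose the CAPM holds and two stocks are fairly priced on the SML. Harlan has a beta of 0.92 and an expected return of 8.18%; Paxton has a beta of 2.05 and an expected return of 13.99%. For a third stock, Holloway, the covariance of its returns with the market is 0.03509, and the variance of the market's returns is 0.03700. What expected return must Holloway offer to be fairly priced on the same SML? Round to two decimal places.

MRP = (13.99% − 8.18%) / (2.05 − 0.92) = 5.1416%
R_f = 8.18% − 0.92 × 5.1416% = 3.4497%
β_Holloway = Cov / Var(R_m) = 0.03509 / 0.03700 = 0.9484
E(R_Holloway) = R_f + β × MRP = 3.4497% + 0.9484 × 5.1416% = 8.33%

8.33%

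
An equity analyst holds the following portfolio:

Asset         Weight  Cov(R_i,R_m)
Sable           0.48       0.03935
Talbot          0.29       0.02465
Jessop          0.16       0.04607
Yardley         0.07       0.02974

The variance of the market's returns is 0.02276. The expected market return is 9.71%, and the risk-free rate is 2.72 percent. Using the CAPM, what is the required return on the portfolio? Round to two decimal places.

13.62%

β_Sable = 0.03935 / 0.02276 = 1.7289
β_Talbot = 0.02465 / 0.02276 = 1.0830
β_Jessop = 0.04607 / 0.02276 = 2.0242
β_Yardley = 0.02974 / 0.02276 = 1.3067
β_P = Σ w_i β_i = 0.48×1.7289 + 0.29×1.0830 + 0.16×2.0242 + 0.07×1.3067 = 1.5593
MRP = 9.71% − 2.72% = 6.99%
E(R_P) = R_f + β_P × MRP = 2.72% + 1.5593 × 6.99% = 13.62%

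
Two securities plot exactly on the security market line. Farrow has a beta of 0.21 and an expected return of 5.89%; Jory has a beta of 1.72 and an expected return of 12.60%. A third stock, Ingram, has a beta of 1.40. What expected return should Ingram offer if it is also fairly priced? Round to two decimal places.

MRP (SML slope) = (12.60% − 5.89%) / (1.72 − 0.21) = 6.71% / 1.51 = 4.4437%
R_f (intercept) = 5.89% − 0.21 × 4.4437% = 4.9568%
E(R_Ingram) = R_f + β × MRP = 4.9568% + 1.40 × 4.4437% = 11.18%

11.18%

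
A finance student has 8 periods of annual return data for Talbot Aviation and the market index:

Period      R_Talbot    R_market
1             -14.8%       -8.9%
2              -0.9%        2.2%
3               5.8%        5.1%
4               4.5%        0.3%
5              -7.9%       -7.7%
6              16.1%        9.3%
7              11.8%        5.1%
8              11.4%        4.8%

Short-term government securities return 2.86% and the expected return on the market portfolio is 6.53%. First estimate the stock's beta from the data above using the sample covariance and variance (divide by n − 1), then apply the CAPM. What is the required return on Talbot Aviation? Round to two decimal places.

Mean R_i = (-14.8 − 0.9 + 5.8 + 4.5 − 7.9 + 16.1 + 11.8 + 11.4) / 8 = 3.2500%
Mean R_m = (-8.9 + 2.2 + 5.1 + 0.3 − 7.7 + 9.3 + 5.1 + 4.8) / 8 = 1.2750%
Σ(R_i − R̄_i)(R_m − R̄_m) = 452.9800  ⇒  Cov = 452.9800 / 7 = 64.7114
Σ(R_m − R̄_m)² = 291.9750  ⇒  Var(R_m) = 291.9750 / 7 = 41.7107
β = Cov / Var(R_m) = 64.7114 / 41.7107 = 1.5514
MRP = 6.53% − 2.86% = 3.67%
E(R) = R_f + β × MRP = 2.86% + 1.5514 × 3.67% = 8.55%

8.55%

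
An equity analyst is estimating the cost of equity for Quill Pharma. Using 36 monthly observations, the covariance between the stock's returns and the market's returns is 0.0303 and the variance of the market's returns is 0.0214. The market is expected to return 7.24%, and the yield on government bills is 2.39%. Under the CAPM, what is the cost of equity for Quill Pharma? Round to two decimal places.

β = Cov(R_i, R_m) / Var(R_m) = 0.0303 / 0.0214 = 1.4159
MRP = 7.24% − 2.39% = 4.85%
E(R) = R_f + β × MRP = 2.39% + 1.4159 × 4.85% = 9.26%

9.26%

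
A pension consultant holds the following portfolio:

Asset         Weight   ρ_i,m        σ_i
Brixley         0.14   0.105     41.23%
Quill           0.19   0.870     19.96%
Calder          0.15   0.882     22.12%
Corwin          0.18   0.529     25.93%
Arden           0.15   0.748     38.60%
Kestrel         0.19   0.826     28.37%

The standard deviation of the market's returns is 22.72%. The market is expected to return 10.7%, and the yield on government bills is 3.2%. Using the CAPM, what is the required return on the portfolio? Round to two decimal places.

9.17%

β_Brixley = 0.105 × 41.23% / 22.72% = 0.1905
β_Quill = 0.870 × 19.96% / 22.72% = 0.7643
β_Calder = 0.882 × 22.12% / 22.72% = 0.8587
β_Corwin = 0.529 × 25.93% / 22.72% = 0.6037
β_Arden = 0.748 × 38.60% / 22.72% = 1.2708
β_Kestrel = 0.826 × 28.37% / 22.72% = 1.0314
β_P = Σ w_i β_i = 0.14×0.1905 + 0.19×0.7643 + 0.15×0.8587 + 0.18×0.6037 + 0.15×1.2708 + 0.19×1.0314 = 0.7959
MRP = 10.7% − 3.2% = 7.50%
E(R_P) = R_f + β_P × MRP = 3.2% + 0.7959 × 7.5% = 9.17%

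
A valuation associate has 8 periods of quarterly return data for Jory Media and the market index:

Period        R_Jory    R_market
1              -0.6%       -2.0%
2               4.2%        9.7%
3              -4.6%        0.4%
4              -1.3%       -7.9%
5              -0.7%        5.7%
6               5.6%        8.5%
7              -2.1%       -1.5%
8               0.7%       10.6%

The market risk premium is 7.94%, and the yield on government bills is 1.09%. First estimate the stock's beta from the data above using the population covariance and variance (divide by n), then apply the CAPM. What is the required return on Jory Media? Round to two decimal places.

3.67%

Mean R_i = (-0.6 + 4.2 − 4.6 − 1.3 − 0.7 + 5.6 − 2.1 + 0.7) / 8 = 0.1500%
Mean R_m = (-2.0 + 9.7 + 0.4 − 7.9 + 5.7 + 8.5 − 1.5 + 10.6) / 8 = 2.9375%
Σ(R_i − R̄_i)(R_m − R̄_m) = 101.0250  ⇒  Cov = 101.0250 / 8 = 12.6281
Σ(R_m − R̄_m)² = 310.9788  ⇒  Var(R_m) = 310.9788 / 8 = 38.8724
β = Cov / Var(R_m) = 12.6281 / 38.8724 = 0.3249
E(R) = R_f + β × MRP = 1.09% + 0.3249 × 7.94% = 3.67%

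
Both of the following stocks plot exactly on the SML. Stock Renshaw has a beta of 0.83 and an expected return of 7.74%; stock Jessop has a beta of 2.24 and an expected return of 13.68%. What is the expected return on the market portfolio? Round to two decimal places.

Both satisfy E(R) = R_f + β·MRP, so the slope of the SML is
MRP = (13.68% − 7.74%) / (2.24 − 0.83) = 5.94% / 1.41 = 4.2128%
R_f = E(R_Renshaw) − β_Renshaw·MRP = 7.74% − 0.83 × 4.2128% = 4.2434%
E(R_m) = R_f + MRP = 4.2434% + 4.2128% = 8.46%

8.46%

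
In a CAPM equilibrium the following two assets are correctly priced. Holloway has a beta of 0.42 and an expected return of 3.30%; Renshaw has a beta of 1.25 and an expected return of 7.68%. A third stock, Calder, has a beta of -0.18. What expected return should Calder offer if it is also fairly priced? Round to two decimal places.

0.13%

MRP (SML slope) = (7.68% − 3.30%) / (1.25 − 0.42) = 4.38% / 0.83 = 5.2771%
R_f (intercept) = 3.30% − 0.42 × 5.2771% = 1.0836%
E(R_Calder) = R_f + β × MRP = 1.0836% + -0.18 × 5.2771% = 0.13%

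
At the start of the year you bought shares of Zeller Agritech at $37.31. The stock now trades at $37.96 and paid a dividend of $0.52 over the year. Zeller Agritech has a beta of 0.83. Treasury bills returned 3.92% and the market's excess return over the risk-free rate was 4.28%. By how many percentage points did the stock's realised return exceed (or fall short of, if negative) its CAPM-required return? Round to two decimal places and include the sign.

Realised HPR = (P1 + D1 − P0) / P0 = (37.96 + 0.52 − 37.31) / 37.31 = 1.17 / 37.31 = 3.1359%
CAPM required = R_f + β·MRP = 3.92% + 0.83 × 4.28% = 7.4724%
α = realised − required = 3.1359% − 7.4724% = -4.34%

-4.34%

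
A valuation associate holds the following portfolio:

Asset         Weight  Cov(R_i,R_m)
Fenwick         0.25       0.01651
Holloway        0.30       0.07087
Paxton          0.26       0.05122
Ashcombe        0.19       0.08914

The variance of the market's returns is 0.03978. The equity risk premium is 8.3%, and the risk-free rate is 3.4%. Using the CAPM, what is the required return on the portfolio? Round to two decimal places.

15.01%

β_Fenwick = 0.01651 / 0.03978 = 0.4150
β_Holloway = 0.07087 / 0.03978 = 1.7815
β_Paxton = 0.05122 / 0.03978 = 1.2876
β_Ashcombe = 0.08914 / 0.03978 = 2.2408
β_P = Σ w_i β_i = 0.25×0.4150 + 0.30×1.7815 + 0.26×1.2876 + 0.19×2.2408 = 1.3987
E(R_P) = R_f + β_P × MRP = 3.4% + 1.3987 × 8.3% = 15.01%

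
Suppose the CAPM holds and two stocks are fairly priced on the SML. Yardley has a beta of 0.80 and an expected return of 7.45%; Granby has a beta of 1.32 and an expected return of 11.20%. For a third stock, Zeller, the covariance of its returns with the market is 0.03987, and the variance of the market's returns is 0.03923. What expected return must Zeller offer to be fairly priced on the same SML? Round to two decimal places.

MRP = (11.20% − 7.45%) / (1.32 − 0.80) = 7.2115%
R_f = 7.45% − 0.80 × 7.2115% = 1.6808%
β_Zeller = Cov / Var(R_m) = 0.03987 / 0.03923 = 1.0163
E(R_Zeller) = R_f + β × MRP = 1.6808% + 1.0163 × 7.2115% = 9.01%

9.01%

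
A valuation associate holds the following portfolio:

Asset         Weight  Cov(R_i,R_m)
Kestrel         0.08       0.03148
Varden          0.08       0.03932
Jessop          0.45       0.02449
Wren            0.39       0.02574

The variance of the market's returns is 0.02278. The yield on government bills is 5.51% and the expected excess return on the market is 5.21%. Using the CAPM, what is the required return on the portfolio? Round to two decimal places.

11.62%

β_Kestrel = 0.03148 / 0.02278 = 1.3819
β_Varden = 0.03932 / 0.02278 = 1.7261
β_Jessop = 0.02449 / 0.02278 = 1.0751
β_Wren = 0.02574 / 0.02278 = 1.1299
β_P = Σ w_i β_i = 0.08×1.3819 + 0.08×1.7261 + 0.45×1.0751 + 0.39×1.1299 = 1.1731
E(R_P) = R_f + β_P × MRP = 5.51% + 1.1731 × 5.21% = 11.62%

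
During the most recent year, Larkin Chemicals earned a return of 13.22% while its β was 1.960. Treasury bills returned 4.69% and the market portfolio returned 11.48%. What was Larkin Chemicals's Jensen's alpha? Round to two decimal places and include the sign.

-4.78%

Market excess return = 11.48% − 4.69% = 6.79%
CAPM benchmark = R_f + β(R_m − R_f) = 4.69% + 1.960 × 6.79% = 17.99840%
α = actual − benchmark = 13.22% − 17.99840% = -4.78%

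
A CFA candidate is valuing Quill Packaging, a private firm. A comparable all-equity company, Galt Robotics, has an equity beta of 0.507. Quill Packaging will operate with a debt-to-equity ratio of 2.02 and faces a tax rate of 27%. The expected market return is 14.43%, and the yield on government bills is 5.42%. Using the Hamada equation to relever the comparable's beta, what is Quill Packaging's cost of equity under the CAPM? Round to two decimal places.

β_L = β_U × [1 + (1 − t)(D/E)] = 0.507 × [1 + (1 − 0.27) × 2.02]
    = 0.507 × [1 + 0.73 × 2.02] = 0.507 × 2.4746 = 1.2546
MRP = 14.43% − 5.42% = 9.01%
E(R) = R_f + β_L × MRP = 5.42% + 1.2546 × 9.01% = 16.72%

16.72%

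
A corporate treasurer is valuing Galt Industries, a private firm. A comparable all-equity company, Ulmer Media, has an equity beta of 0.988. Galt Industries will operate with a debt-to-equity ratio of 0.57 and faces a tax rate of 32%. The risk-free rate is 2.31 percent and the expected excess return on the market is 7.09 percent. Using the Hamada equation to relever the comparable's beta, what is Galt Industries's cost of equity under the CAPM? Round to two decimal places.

12.03%

β_L = β_U × [1 + (1 − t)(D/E)] = 0.988 × [1 + (1 − 0.32) × 0.57]
    = 0.988 × [1 + 0.68 × 0.57] = 0.988 × 1.3876 = 1.3709
E(R) = R_f + β_L × MRP = 2.31% + 1.3709 × 7.09% = 12.03%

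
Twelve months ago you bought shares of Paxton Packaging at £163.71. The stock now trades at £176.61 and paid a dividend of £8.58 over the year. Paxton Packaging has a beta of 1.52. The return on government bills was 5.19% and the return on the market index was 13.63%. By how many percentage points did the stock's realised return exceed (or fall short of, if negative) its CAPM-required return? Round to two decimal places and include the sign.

Realised HPR = (P1 + D1 − P0) / P0 = (176.61 + 8.58 − 163.71) / 163.71 = 21.48 / 163.71 = 13.1208%
MRP = 13.63% − 5.19% = 8.44%
CAPM required = R_f + β·MRP = 5.19% + 1.52 × 8.44% = 18.0188%
α = realised − required = 13.1208% − 18.0188% = -4.90%

-4.90%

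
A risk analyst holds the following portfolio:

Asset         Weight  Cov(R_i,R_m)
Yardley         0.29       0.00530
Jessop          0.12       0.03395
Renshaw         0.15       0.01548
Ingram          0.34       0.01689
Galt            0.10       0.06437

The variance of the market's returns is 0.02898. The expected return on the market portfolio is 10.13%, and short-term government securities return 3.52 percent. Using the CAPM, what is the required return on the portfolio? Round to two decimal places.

β_Yardley = 0.00530 / 0.02898 = 0.1829
β_Jessop = 0.03395 / 0.02898 = 1.1715
β_Renshaw = 0.01548 / 0.02898 = 0.5342
β_Ingram = 0.01689 / 0.02898 = 0.5828
β_Galt = 0.06437 / 0.02898 = 2.2212
β_P = Σ w_i β_i = 0.29×0.1829 + 0.12×1.1715 + 0.15×0.5342 + 0.34×0.5828 + 0.10×2.2212 = 0.6940
MRP = 10.13% − 3.52% = 6.61%
E(R_P) = R_f + β_P × MRP = 3.52% + 0.6940 × 6.61% = 8.11%

8.11%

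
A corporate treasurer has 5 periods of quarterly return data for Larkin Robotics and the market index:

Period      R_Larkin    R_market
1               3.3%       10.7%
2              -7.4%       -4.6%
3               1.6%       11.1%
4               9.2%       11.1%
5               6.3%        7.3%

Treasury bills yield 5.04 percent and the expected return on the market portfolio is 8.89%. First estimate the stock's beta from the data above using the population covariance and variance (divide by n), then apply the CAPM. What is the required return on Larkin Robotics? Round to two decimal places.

8.06%

Mean R_i = (3.3 − 7.4 + 1.6 + 9.2 + 6.3) / 5 = 2.6000%
Mean R_m = (10.7 − 4.6 + 11.1 + 11.1 + 7.3) / 5 = 7.1200%
Σ(R_i − R̄_i)(R_m − R̄_m) = 142.6600  ⇒  Cov = 142.6600 / 5 = 28.5320
Σ(R_m − R̄_m)² = 181.8880  ⇒  Var(R_m) = 181.8880 / 5 = 36.3776
β = Cov / Var(R_m) = 28.5320 / 36.3776 = 0.7843
MRP = 8.89% − 5.04% = 3.85%
E(R) = R_f + β × MRP = 5.04% + 0.7843 × 3.85% = 8.06%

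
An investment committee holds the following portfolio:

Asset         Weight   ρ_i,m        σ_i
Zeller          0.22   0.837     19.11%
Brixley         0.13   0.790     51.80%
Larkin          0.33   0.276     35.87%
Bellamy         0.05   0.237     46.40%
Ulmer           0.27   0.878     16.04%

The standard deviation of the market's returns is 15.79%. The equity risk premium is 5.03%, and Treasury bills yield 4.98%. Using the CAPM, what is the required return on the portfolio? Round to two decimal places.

10.22%

β_Zeller = 0.837 × 19.11% / 15.79% = 1.0130
β_Brixley = 0.790 × 51.80% / 15.79% = 2.5916
β_Larkin = 0.276 × 35.87% / 15.79% = 0.6270
β_Bellamy = 0.237 × 46.40% / 15.79% = 0.6964
β_Ulmer = 0.878 × 16.04% / 15.79% = 0.8919
β_P = Σ w_i β_i = 0.22×1.0130 + 0.13×2.5916 + 0.33×0.6270 + 0.05×0.6964 + 0.27×0.8919 = 1.0423
E(R_P) = R_f + β_P × MRP = 4.98% + 1.0423 × 5.03% = 10.22%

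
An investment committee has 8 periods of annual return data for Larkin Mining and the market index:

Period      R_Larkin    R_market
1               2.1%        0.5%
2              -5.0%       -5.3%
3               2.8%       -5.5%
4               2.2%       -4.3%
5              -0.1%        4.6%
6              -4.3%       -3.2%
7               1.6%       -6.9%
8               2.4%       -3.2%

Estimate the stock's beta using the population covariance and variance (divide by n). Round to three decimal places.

Mean R_i = (2.1 − 5.0 + 2.8 + 2.2 − 0.1 − 4.3 + 1.6 + 2.4) / 8 = 0.2125%
Mean R_m = (0.5 − 5.3 − 5.5 − 4.3 + 4.6 − 3.2 − 6.9 − 3.2) / 8 = -2.9125%
Σ(R_i − R̄_i)(R_m − R̄_m) = 2.2213  ⇒  Cov = 2.2213 / 8 = 0.2777
Σ(R_m − R̄_m)² = 98.4688  ⇒  Var(R_m) = 98.4688 / 8 = 12.3086
β = Cov / Var(R_m) = 0.2777 / 12.3086 = 0.0226

0.023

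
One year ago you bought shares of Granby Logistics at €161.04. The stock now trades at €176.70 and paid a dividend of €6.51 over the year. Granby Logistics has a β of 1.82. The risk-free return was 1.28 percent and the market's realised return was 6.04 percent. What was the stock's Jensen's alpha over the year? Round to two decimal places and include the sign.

Realised HPR = (P1 + D1 − P0) / P0 = (176.70 + 6.51 − 161.04) / 161.04 = 22.17 / 161.04 = 13.7668%
MRP = 6.04% − 1.28% = 4.76%
CAPM required = R_f + β·MRP = 1.28% + 1.82 × 4.76% = 9.9432%
α = realised − required = 13.7668% − 9.9432% = +3.82%

+3.82%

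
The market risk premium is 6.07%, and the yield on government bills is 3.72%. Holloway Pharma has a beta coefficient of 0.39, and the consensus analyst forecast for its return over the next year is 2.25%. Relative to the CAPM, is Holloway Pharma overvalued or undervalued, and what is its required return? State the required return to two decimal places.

Required return = R_f + β·MRP = 3.72% + 0.39 × 6.07% = 6.09%
Forecast 2.25% < required 6.09% → the stock plots below the SML → overvalued.

Overvalued; required return 6.09%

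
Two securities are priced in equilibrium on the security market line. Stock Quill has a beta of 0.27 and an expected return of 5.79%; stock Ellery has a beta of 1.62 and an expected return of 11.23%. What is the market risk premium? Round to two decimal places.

4.03%

Both satisfy E(R) = R_f + β·MRP, so the slope of the SML is
MRP = (11.23% − 5.79%) / (1.62 − 0.27) = 5.44% / 1.35 = 4.0296%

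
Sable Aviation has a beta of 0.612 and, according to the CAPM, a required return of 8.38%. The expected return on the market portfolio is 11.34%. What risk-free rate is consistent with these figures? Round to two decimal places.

3.71%

E(R) = R_f + β(E(R_m) − R_f) = R_f(1 − β) + β·E(R_m)
8.38% = R_f × (1 − 0.612) + 0.612 × 11.34%
8.38% = R_f × 0.388 + 6.94008%
R_f = (8.38% − 6.94008%) / 0.388 = 3.71%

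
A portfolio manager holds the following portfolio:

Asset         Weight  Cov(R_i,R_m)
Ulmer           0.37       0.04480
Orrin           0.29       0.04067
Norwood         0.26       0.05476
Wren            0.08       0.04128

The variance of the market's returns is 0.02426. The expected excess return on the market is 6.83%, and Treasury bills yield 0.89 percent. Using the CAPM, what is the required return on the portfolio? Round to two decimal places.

β_Ulmer = 0.04480 / 0.02426 = 1.8467
β_Orrin = 0.04067 / 0.02426 = 1.6764
β_Norwood = 0.05476 / 0.02426 = 2.2572
β_Wren = 0.04128 / 0.02426 = 1.7016
β_P = Σ w_i β_i = 0.37×1.8467 + 0.29×1.6764 + 0.26×2.2572 + 0.08×1.7016 = 1.8924
E(R_P) = R_f + β_P × MRP = 0.89% + 1.8924 × 6.83% = 13.82%

13.82%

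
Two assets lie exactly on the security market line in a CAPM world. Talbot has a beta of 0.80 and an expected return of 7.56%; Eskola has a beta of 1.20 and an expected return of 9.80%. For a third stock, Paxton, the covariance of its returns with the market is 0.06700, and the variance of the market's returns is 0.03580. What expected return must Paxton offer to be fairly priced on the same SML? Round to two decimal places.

13.56%

MRP = (9.80% − 7.56%) / (1.20 − 0.80) = 5.6000%
R_f = 7.56% − 0.80 × 5.6000% = 3.0800%
β_Paxton = Cov / Var(R_m) = 0.06700 / 0.03580 = 1.8715
E(R_Paxton) = R_f + β × MRP = 3.0800% + 1.8715 × 5.6000% = 13.56%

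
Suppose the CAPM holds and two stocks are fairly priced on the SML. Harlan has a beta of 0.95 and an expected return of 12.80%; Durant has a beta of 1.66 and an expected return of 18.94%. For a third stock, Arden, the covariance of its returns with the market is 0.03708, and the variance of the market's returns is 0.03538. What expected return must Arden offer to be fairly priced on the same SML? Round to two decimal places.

MRP = (18.94% − 12.80%) / (1.66 − 0.95) = 8.6479%
R_f = 12.80% − 0.95 × 8.6479% = 4.5845%
β_Arden = Cov / Var(R_m) = 0.03708 / 0.03538 = 1.0480
E(R_Arden) = R_f + β × MRP = 4.5845% + 1.0480 × 8.6479% = 13.65%

13.65%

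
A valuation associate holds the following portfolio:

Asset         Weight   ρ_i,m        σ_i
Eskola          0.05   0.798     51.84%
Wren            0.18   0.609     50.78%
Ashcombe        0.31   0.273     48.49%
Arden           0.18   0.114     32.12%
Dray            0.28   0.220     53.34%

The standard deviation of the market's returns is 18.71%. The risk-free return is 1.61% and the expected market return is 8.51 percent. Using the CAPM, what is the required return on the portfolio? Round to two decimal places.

7.39%

β_Eskola = 0.798 × 51.84% / 18.71% = 2.2110
β_Wren = 0.609 × 50.78% / 18.71% = 1.6529
β_Ashcombe = 0.273 × 48.49% / 18.71% = 0.7075
β_Arden = 0.114 × 32.12% / 18.71% = 0.1957
β_Dray = 0.220 × 53.34% / 18.71% = 0.6272
β_P = Σ w_i β_i = 0.05×2.2110 + 0.18×1.6529 + 0.31×0.7075 + 0.18×0.1957 + 0.28×0.6272 = 0.8382
MRP = 8.51% − 1.61% = 6.90%
E(R_P) = R_f + β_P × MRP = 1.61% + 0.8382 × 6.90% = 7.39%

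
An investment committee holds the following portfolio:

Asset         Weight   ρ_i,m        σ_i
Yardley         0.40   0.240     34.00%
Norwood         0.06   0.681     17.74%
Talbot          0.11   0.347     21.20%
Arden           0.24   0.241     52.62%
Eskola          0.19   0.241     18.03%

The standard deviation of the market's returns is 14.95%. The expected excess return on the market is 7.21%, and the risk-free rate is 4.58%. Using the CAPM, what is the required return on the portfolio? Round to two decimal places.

β_Yardley = 0.240 × 34.00% / 14.95% = 0.5458
β_Norwood = 0.681 × 17.74% / 14.95% = 0.8081
β_Talbot = 0.347 × 21.20% / 14.95% = 0.4921
β_Arden = 0.241 × 52.62% / 14.95% = 0.8483
β_Eskola = 0.241 × 18.03% / 14.95% = 0.2907
β_P = Σ w_i β_i = 0.40×0.5458 + 0.06×0.8081 + 0.11×0.4921 + 0.24×0.8483 + 0.19×0.2907 = 0.5798
E(R_P) = R_f + β_P × MRP = 4.58% + 0.5798 × 7.21% = 8.76%

8.76%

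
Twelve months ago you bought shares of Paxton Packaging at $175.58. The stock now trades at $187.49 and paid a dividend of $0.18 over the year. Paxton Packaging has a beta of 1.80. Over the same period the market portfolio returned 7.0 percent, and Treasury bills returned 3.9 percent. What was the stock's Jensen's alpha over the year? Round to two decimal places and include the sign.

Realised HPR = (P1 + D1 − P0) / P0 = (187.49 + 0.18 − 175.58) / 175.58 = 12.09 / 175.58 = 6.8858%
MRP = 7.0% − 3.9% = 3.10%
CAPM required = R_f + β·MRP = 3.9% + 1.80 × 3.1% = 9.4800%
α = realised − required = 6.8858% − 9.4800% = -2.59%

-2.59%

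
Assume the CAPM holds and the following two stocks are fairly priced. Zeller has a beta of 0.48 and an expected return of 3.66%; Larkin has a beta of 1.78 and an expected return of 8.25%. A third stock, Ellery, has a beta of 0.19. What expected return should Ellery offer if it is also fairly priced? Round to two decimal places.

2.64%

MRP (SML slope) = (8.25% − 3.66%) / (1.78 − 0.48) = 4.59% / 1.30 = 3.5308%
R_f (intercept) = 3.66% − 0.48 × 3.5308% = 1.9652%
E(R_Ellery) = R_f + β × MRP = 1.9652% + 0.19 × 3.5308% = 2.64%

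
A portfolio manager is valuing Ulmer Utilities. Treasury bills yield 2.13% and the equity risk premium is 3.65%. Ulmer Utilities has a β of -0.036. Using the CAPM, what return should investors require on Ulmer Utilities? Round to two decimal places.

2.00%

E(R) = R_f + β × MRP = 2.13% + -0.036 × 3.65% = 2.00%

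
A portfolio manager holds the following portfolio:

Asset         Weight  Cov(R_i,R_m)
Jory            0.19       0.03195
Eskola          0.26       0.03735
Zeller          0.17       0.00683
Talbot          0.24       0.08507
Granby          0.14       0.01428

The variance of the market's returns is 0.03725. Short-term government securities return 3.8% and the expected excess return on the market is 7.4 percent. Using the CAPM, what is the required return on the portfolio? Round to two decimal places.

β_Jory = 0.03195 / 0.03725 = 0.8577
β_Eskola = 0.03735 / 0.03725 = 1.0027
β_Zeller = 0.00683 / 0.03725 = 0.1834
β_Talbot = 0.08507 / 0.03725 = 2.2838
β_Granby = 0.01428 / 0.03725 = 0.3834
β_P = Σ w_i β_i = 0.19×0.8577 + 0.26×1.0027 + 0.17×0.1834 + 0.24×2.2838 + 0.14×0.3834 = 1.0566
E(R_P) = R_f + β_P × MRP = 3.8% + 1.0566 × 7.4% = 11.62%

11.62%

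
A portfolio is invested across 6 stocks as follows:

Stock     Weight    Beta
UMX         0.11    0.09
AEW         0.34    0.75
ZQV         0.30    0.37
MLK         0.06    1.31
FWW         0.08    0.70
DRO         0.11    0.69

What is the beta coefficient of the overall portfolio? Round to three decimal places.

0.586

β_P = Σ w_i β_i = 0.11×0.09 + 0.34×0.75 + 0.30×0.37 + 0.06×1.31 + 0.08×0.70 + 0.11×0.69 = 0.5864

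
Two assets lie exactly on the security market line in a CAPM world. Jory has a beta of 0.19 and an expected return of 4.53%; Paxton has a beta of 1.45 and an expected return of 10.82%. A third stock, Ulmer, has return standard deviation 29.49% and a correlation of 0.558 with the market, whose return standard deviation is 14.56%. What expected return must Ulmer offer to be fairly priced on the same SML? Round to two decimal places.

9.22%

MRP = (10.82% − 4.53%) / (1.45 − 0.19) = 4.9921%
R_f = 4.53% − 0.19 × 4.9921% = 3.5815%
β_Ulmer = ρ·σ_i/σ_m = 0.558 × 29.49 / 14.56 = 1.1302
E(R_Ulmer) = R_f + β × MRP = 3.5815% + 1.1302 × 4.9921% = 9.22%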